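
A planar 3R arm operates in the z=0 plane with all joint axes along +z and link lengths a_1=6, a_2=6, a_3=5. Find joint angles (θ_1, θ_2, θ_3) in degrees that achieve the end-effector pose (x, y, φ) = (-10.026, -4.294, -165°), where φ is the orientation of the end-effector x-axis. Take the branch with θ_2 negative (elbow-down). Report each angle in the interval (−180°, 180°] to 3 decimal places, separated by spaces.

-90.003 -119.998 45.001

wrist centre = target − a_3·(cos φ, sin φ) = (-5.1964, -2.9999)
cos θ_2 = (36.0017−6²−6²)/(2·6·6) = -0.5000; θ_2 = -119.9984° (elbow-down)
β = atan2(-2.9999,-5.1964) = -150.0018°; ψ = atan2(-5.1962,3.0001) = -59.9992°
θ_1 = β − ψ = -90.0026°
θ_3 = φ − θ_1 − θ_2 = 45.0010° (wrapped to (-180°,180°])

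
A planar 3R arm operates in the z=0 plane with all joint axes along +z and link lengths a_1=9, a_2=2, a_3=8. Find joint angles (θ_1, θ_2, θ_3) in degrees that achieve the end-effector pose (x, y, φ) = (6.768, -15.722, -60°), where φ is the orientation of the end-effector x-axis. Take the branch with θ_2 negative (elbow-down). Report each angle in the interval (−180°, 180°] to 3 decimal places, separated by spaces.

-59.998 -90.012 90.010

wrist centre = target − a_3·(cos φ, sin φ) = (2.7680, -8.7938)
cos θ_2 = (84.9927−9²−2²)/(2·9·2) = -0.0002; θ_2 = -90.0116° (elbow-down)
β = atan2(-8.7938,2.7680) = -72.5277°; ψ = atan2(-2.0000,8.9996) = -12.5294°
θ_1 = β − ψ = -59.9983°
θ_3 = φ − θ_1 − θ_2 = 90.0100° (wrapped to (-180°,180°])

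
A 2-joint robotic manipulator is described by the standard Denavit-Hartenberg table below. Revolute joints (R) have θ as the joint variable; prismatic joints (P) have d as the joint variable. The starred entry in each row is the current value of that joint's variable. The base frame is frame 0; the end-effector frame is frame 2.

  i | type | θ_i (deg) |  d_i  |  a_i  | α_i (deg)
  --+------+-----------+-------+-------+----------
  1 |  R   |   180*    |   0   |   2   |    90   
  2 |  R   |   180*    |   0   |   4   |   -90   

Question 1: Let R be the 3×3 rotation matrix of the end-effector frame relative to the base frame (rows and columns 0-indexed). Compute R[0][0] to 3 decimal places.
1.000

End-effector x-axis (col 0 of R) = (1.0000,-0.0000,0.0000)
R[0][0] = 1.0000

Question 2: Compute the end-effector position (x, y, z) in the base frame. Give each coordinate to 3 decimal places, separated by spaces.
2.000 -0.000 0.000

after link 1: o_1 = (-2.0000, 0.0000, 0.0000)
after link 2: o_2 = (2.0000, -0.0000, 0.0000)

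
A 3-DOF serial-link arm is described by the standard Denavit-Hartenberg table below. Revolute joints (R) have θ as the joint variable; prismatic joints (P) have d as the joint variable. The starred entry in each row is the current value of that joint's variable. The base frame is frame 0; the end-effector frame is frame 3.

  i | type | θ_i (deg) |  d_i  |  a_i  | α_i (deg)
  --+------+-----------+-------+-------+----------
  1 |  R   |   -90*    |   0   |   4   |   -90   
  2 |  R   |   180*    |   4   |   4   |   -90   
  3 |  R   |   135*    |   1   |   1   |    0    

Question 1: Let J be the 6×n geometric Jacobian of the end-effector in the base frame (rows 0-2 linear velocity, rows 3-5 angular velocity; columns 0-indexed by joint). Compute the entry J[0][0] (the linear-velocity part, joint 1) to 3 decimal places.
0.707

axis z_0 = ẑ; lever o_n−o_0 = (3.2929,-0.7071,1.0000)
cross product → J_v[:, 0] = (0.7071,3.2929,-0.0000)
J_ω[:, 0] = z_0
entry J[0][0] = 0.7071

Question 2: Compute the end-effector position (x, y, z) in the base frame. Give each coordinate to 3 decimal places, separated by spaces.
after link 1: o_1 = (0.0000, -4.0000, 0.0000)
after link 2: o_2 = (4.0000, 0.0000, -0.0000)
after link 3: o_3 = (3.2929, -0.7071, 1.0000)

3.293 -0.707 1.000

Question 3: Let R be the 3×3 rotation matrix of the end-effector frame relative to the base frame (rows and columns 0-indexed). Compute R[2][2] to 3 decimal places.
End-effector z-axis (col 2 of R) = (-0.0000,0.0000,1.0000)
R[2][2] = 1.0000

1.000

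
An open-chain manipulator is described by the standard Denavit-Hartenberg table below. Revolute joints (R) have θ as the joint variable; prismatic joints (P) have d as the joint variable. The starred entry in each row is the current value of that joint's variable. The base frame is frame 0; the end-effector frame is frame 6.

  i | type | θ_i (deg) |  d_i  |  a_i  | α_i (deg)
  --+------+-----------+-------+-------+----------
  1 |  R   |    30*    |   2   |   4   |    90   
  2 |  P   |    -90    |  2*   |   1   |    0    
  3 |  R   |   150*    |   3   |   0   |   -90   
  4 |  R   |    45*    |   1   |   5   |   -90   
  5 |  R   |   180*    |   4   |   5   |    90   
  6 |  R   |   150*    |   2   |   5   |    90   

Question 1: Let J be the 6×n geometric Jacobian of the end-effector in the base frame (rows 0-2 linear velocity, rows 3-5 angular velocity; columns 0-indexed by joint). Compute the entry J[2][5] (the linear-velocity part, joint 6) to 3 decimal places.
4.183

axis z_5 = (0.7500,0.4330,-0.5000); lever o_n−o_5 = (-0.3545,5.3721,0.1207)
cross product → J_v[:, 5] = (2.7383,0.0867,4.1826)
J_ω[:, 5] = z_5
entry J[2][5] = 4.1826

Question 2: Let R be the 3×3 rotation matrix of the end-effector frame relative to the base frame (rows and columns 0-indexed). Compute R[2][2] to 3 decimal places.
End-effector z-axis (col 2 of R) = (-0.5477,-0.0173,-0.8365)
R[2][2] = -0.8365

-0.837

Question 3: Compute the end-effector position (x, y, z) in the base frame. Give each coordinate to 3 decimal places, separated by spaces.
2.221 4.351 -0.829

after link 1: o_1 = (3.4641, 2.0000, 2.0000)
after link 2: o_2 = (4.4641, 0.2679, 1.0000)
after link 3: o_3 = (5.9641, -2.3301, 1.0000)
after link 4: o_4 = (4.9773, 1.1826, 4.5619)
after link 5: o_5 = (2.5751, -1.0208, -0.9495)
after link 6: o_6 = (2.2207, 4.3514, -0.8288)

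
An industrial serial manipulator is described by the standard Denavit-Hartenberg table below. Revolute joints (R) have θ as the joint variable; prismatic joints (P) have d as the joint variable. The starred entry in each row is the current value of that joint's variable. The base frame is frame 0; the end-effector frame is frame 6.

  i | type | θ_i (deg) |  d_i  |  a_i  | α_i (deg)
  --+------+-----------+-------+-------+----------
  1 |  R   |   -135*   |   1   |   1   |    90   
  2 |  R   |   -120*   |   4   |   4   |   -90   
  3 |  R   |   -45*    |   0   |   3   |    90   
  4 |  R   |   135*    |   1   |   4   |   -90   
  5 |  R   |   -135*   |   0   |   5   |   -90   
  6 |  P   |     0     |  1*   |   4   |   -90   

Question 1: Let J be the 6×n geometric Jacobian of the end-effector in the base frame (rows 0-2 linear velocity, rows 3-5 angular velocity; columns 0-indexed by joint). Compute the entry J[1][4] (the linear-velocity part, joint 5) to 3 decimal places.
axis z_4 = (0.6098,-0.0973,0.7866); lever o_n−o_4 = (-3.8538,7.2173,3.8806)
cross product → J_v[:, 4] = (-6.0545,-5.3976,4.0260)
J_ω[:, 4] = z_4
entry J[1][4] = -5.3976

-5.398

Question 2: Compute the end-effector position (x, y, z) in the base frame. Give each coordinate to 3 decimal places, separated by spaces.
-8.500 9.399 0.510

after link 1: o_1 = (-0.7071, -0.7071, 1.0000)
after link 2: o_2 = (-2.1213, 3.5355, -2.4641)
after link 3: o_3 = (-2.8713, 5.7855, -4.3012)
after link 4: o_4 = (-4.6463, 2.1822, -3.3710)
after link 5: o_5 = (-6.3920, 6.4720, -1.4869)
after link 6: o_6 = (-8.5001, 9.3994, 0.5096)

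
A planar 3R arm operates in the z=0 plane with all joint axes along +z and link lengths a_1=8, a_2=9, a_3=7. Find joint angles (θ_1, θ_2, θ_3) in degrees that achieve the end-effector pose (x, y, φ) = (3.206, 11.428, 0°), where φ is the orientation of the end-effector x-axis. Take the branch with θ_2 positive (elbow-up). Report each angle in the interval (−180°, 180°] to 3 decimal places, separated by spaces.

59.998 90.003 -150.000

wrist centre = target − a_3·(cos φ, sin φ) = (-3.7940, 11.4280)
cos θ_2 = (144.9936−8²−9²)/(2·8·9) = -0.0000; θ_2 = 90.0025° (elbow-up)
β = atan2(11.4280,-3.7940) = 108.3657°; ψ = atan2(9.0000,7.9996) = 48.3679°
θ_1 = β − ψ = 59.9979°
θ_3 = φ − θ_1 − θ_2 = -150.0004° (wrapped to (-180°,180°])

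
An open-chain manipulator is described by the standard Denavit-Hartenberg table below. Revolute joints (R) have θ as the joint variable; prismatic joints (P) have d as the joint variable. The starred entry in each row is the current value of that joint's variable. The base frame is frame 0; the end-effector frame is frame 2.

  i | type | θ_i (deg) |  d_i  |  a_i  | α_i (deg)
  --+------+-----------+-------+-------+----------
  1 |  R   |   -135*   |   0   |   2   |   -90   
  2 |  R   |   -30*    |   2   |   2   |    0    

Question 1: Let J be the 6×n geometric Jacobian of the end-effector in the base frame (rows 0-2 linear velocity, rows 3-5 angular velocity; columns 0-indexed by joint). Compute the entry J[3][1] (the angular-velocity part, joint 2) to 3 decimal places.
0.707

axis z_1 = (0.7071,-0.7071,0.0000); lever o_n−o_1 = (0.1895,-2.6390,1.0000)
cross product → J_v[:, 1] = (-0.7071,-0.7071,-1.7321)
J_ω[:, 1] = z_1
entry J[3][1] = 0.7071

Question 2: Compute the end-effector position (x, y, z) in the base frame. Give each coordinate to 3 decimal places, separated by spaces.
-1.225 -4.053 1.000

after link 1: o_1 = (-1.4142, -1.4142, 0.0000)
after link 2: o_2 = (-1.2247, -4.0532, 1.0000)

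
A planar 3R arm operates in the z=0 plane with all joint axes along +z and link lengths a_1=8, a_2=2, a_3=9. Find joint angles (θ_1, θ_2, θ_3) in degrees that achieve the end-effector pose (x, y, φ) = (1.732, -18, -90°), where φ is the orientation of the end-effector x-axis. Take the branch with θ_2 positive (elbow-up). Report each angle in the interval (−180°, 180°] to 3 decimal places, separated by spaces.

wrist centre = target − a_3·(cos φ, sin φ) = (1.7320, -9.0000)
cos θ_2 = (83.9998−8²−2²)/(2·8·2) = 0.5000; θ_2 = 60.0004° (elbow-up)
β = atan2(-9.0000,1.7320) = -79.1069°; ψ = atan2(1.7321,9.0000) = 10.8934°
θ_1 = β − ψ = -90.0004°
θ_3 = φ − θ_1 − θ_2 = -60.0000° (wrapped to (-180°,180°])

-90.000 60.000 -60.000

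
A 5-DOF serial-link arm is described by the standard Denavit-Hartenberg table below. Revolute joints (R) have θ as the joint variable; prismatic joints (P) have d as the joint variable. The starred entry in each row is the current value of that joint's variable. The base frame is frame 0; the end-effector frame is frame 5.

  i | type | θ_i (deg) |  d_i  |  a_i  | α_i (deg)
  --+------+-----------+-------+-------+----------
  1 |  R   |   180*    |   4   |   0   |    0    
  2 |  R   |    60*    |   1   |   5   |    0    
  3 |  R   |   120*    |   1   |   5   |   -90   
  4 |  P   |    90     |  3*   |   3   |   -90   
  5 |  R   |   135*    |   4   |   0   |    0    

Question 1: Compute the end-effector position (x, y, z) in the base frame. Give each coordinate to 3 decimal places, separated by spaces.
after link 1: o_1 = (0.0000, 0.0000, 4.0000)
after link 2: o_2 = (-2.5000, -4.3301, 5.0000)
after link 3: o_3 = (2.5000, -4.3301, 6.0000)
after link 4: o_4 = (2.5000, -1.3301, 3.0000)
after link 5: o_5 = (-1.5000, -1.3301, 3.0000)

-1.500 -1.330 3.000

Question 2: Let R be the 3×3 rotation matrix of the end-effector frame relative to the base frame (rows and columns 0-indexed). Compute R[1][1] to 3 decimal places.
End-effector y-axis (col 1 of R) = (0.0000,0.7071,0.7071)
R[1][1] = 0.7071

0.707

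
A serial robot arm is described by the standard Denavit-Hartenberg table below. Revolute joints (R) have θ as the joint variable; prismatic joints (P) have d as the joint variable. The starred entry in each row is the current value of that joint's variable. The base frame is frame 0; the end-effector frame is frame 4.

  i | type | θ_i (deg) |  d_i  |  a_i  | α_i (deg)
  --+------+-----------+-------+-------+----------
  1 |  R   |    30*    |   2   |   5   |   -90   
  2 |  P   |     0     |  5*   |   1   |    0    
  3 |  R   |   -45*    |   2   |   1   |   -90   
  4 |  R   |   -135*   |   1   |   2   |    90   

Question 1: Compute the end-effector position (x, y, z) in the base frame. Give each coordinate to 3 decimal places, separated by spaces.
1.348 10.494 1.000

after link 1: o_1 = (4.3301, 2.5000, 2.0000)
after link 2: o_2 = (2.6962, 7.3301, 2.0000)
after link 3: o_3 = (2.3085, 9.4157, 2.7071)
after link 4: o_4 = (1.3478, 10.4940, 1.0000)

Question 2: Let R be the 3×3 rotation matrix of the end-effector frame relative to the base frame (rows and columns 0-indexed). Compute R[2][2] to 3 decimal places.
-0.500

End-effector z-axis (col 2 of R) = (-0.0795,-0.8624,-0.5000)
R[2][2] = -0.5000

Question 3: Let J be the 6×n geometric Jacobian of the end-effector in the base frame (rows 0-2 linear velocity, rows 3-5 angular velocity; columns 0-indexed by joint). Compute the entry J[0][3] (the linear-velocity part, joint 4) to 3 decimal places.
0.159

axis z_3 = (0.6124,0.3536,-0.7071); lever o_n−o_3 = (-0.9608,1.0783,-1.7071)
cross product → J_v[:, 3] = (0.1589,1.7247,1.0000)
J_ω[:, 3] = z_3
entry J[0][3] = 0.1589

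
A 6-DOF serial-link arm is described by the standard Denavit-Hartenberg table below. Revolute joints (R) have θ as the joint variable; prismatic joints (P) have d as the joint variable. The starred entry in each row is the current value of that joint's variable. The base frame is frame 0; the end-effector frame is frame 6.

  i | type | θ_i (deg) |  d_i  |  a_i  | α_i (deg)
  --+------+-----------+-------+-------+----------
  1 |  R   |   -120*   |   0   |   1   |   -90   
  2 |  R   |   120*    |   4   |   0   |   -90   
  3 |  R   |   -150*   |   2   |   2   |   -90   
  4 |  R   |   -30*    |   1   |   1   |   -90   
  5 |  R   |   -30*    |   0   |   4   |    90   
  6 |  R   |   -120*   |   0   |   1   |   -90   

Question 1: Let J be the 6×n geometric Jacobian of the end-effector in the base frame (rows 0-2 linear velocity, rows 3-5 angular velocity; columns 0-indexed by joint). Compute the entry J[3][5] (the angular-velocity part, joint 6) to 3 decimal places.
axis z_5 = (0.5558,-0.1044,-0.8248); lever o_n−o_5 = (-0.1627,0.9593,-0.2310)
cross product → J_v[:, 5] = (0.8153,0.2626,0.5161)
J_ω[:, 5] = z_5
entry J[3][5] = 0.5558

0.556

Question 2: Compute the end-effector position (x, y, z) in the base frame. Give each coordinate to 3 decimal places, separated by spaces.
8.529 -3.049 4.985

after link 1: o_1 = (-0.5000, -0.8660, 0.0000)
after link 2: o_2 = (2.9641, -2.8660, 0.0000)
after link 3: o_3 = (4.2631, -2.6160, 2.5000)
after link 4: o_4 = (5.5421, -2.9988, 2.9665)
after link 5: o_5 = (8.6917, -4.0078, 5.2165)
after link 6: o_6 = (8.5290, -3.0485, 4.9855)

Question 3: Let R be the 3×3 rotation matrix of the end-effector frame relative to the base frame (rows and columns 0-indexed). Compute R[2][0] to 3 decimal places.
End-effector x-axis (col 0 of R) = (-0.1627,0.9593,-0.2310)
R[2][0] = -0.2310

-0.231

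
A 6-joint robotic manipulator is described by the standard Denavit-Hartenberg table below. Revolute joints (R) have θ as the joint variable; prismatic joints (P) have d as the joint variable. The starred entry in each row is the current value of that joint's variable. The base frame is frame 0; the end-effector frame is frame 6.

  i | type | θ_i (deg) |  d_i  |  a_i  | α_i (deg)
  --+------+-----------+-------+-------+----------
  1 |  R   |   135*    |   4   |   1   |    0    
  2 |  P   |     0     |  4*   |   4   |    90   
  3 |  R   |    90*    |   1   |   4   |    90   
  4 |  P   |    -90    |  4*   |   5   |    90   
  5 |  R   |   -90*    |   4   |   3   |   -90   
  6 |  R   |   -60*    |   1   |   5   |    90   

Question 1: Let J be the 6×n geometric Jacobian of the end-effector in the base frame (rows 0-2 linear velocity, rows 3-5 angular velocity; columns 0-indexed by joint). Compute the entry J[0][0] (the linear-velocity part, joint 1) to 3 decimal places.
axis z_0 = ẑ; lever o_n−o_0 = (-6.0104,-1.0607,3.6699)
cross product → J_v[:, 0] = (1.0607,-6.0104,0.0000)
J_ω[:, 0] = z_0
entry J[0][0] = 1.0607

1.061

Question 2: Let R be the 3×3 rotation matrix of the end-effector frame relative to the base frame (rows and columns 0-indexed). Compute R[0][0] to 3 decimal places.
End-effector x-axis (col 0 of R) = (0.3536,-0.3536,-0.8660)
R[0][0] = 0.3536

0.354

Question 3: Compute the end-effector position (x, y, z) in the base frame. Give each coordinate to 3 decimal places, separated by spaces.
after link 1: o_1 = (-0.7071, 0.7071, 4.0000)
after link 2: o_2 = (-3.5355, 3.5355, 8.0000)
after link 3: o_3 = (-2.8284, 4.2426, 12.0000)
after link 4: o_4 = (-9.1924, 3.5355, 12.0000)
after link 5: o_5 = (-7.0711, 1.4142, 8.0000)
after link 6: o_6 = (-6.0104, -1.0607, 3.6699)

-6.010 -1.061 3.670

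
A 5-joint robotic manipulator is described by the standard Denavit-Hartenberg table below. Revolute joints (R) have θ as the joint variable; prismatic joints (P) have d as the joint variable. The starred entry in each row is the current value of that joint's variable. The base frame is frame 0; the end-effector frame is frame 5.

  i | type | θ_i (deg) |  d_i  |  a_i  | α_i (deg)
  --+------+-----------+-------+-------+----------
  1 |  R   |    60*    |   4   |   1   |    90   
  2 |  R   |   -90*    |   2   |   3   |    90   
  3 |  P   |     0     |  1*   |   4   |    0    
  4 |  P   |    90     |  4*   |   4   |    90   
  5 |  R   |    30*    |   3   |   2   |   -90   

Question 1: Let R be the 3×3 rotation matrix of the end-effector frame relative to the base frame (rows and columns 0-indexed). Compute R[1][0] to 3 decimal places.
-0.866

End-effector x-axis (col 0 of R) = (0.5000,-0.8660,0.0000)
R[1][0] = -0.8660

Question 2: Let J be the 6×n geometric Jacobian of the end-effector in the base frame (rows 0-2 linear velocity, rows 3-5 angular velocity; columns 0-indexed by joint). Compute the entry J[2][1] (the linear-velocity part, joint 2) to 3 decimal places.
axis z_1 = (0.8660,-0.5000,0.0000); lever o_n−o_1 = (3.6962,-9.0622,-10.0000)
cross product → J_v[:, 1] = (5.0000,8.6603,-6.0000)
J_ω[:, 1] = z_1
entry J[2][1] = -6.0000

-6.000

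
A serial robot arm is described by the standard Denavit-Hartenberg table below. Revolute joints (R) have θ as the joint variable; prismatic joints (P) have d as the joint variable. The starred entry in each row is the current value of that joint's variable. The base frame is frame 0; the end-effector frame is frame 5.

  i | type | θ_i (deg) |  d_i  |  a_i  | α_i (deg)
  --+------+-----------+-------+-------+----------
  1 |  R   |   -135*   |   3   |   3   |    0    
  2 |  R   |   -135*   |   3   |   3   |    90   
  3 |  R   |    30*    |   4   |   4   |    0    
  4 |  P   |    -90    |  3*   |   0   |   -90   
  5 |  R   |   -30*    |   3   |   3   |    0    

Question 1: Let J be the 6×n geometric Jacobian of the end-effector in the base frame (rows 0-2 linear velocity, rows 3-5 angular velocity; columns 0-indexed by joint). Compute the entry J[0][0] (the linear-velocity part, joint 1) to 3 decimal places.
-8.240

axis z_0 = ẑ; lever o_n−o_0 = (6.3787,8.2399,7.2500)
cross product → J_v[:, 0] = (-8.2399,6.3787,0.0000)
J_ω[:, 0] = z_0
entry J[0][0] = -8.2399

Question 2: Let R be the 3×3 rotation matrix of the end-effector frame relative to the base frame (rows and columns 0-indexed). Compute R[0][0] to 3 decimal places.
End-effector x-axis (col 0 of R) = (0.5000,0.4330,-0.7500)
R[0][0] = 0.5000

0.500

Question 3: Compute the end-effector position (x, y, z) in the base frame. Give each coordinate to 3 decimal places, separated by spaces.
6.379 8.240 7.250

after link 1: o_1 = (-2.1213, -2.1213, 3.0000)
after link 2: o_2 = (-2.1213, 0.8787, 6.0000)
after link 3: o_3 = (1.8787, 4.3428, 8.0000)
after link 4: o_4 = (4.8787, 4.3428, 8.0000)
after link 5: o_5 = (6.3787, 8.2399, 7.2500)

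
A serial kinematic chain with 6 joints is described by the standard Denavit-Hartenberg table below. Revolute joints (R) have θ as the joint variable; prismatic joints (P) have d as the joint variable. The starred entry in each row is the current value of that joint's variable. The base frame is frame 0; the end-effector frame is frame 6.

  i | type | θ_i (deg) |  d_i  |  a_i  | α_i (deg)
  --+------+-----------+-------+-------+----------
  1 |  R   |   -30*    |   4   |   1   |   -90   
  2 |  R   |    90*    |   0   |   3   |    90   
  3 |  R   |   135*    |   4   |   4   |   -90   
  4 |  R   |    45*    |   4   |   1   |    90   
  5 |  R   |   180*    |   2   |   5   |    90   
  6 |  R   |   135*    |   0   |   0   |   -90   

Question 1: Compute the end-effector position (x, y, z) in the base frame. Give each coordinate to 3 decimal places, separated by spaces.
7.504 -5.487 5.657

after link 1: o_1 = (0.8660, -0.5000, 4.0000)
after link 2: o_2 = (0.8660, -0.5000, 1.0000)
after link 3: o_3 = (5.7443, -0.0505, 3.8284)
after link 4: o_4 = (3.9678, -1.7134, 7.1569)
after link 5: o_5 = (7.5044, -5.4873, 5.6569)
after link 6: o_6 = (7.5044, -5.4873, 5.6569)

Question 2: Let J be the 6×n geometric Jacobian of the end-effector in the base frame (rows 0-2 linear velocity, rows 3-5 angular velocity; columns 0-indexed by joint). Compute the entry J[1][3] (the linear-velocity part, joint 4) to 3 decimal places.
axis z_3 = (-0.3536,-0.6124,0.7071); lever o_n−o_3 = (1.7600,-5.4368,1.8284)
cross product → J_v[:, 3] = (2.7247,1.8910,3.0000)
J_ω[:, 3] = z_3
entry J[1][3] = 1.8910

1.891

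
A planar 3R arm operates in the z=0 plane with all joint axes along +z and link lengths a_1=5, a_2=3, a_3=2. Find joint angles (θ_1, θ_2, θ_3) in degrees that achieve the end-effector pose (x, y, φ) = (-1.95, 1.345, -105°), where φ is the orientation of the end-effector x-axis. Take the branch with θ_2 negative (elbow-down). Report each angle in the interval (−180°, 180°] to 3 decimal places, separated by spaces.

wrist centre = target − a_3·(cos φ, sin φ) = (-1.4324, 3.2769)
cos θ_2 = (12.7894−5²−3²)/(2·5·3) = -0.7070; θ_2 = -134.9929° (elbow-down)
β = atan2(3.2769,-1.4324) = 113.6109°; ψ = atan2(-2.1216,2.8789) = -36.3877°
θ_1 = β − ψ = 149.9985°
θ_3 = φ − θ_1 − θ_2 = -120.0056° (wrapped to (-180°,180°])

149.999 -134.993 -120.006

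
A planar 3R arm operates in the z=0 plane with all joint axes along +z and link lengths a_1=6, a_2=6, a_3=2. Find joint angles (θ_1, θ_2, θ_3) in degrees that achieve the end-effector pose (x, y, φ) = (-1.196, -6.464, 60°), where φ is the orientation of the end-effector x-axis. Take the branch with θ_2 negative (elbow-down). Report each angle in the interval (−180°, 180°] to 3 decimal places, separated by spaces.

-59.998 -90.002 -150.000

wrist centre = target − a_3·(cos φ, sin φ) = (-2.1960, -8.1961)
cos θ_2 = (71.9977−6²−6²)/(2·6·6) = -0.0000; θ_2 = -90.0019° (elbow-down)
β = atan2(-8.1961,-2.1960) = -104.9992°; ψ = atan2(-6.0000,5.9998) = -45.0009°
θ_1 = β − ψ = -59.9983°
θ_3 = φ − θ_1 − θ_2 = -149.9999° (wrapped to (-180°,180°])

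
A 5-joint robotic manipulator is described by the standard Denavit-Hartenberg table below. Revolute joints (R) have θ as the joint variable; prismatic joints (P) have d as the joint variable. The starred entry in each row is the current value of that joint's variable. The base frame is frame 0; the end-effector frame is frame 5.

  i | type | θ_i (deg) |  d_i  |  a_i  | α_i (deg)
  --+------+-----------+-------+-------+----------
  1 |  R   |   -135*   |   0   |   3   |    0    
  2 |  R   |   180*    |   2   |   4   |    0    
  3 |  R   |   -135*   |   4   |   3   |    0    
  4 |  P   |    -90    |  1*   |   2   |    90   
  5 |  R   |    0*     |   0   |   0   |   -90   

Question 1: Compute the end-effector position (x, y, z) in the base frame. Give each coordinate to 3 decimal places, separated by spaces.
-1.293 -2.293 7.000

after link 1: o_1 = (-2.1213, -2.1213, 0.0000)
after link 2: o_2 = (0.7071, 0.7071, 2.0000)
after link 3: o_3 = (0.7071, -2.2929, 6.0000)
after link 4: o_4 = (-1.2929, -2.2929, 7.0000)
after link 5: o_5 = (-1.2929, -2.2929, 7.0000)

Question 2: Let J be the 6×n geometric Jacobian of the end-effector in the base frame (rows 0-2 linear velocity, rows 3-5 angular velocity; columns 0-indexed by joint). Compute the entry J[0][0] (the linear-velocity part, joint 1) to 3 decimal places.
axis z_0 = ẑ; lever o_n−o_0 = (-1.2929,-2.2929,7.0000)
cross product → J_v[:, 0] = (2.2929,-1.2929,0.0000)
J_ω[:, 0] = z_0
entry J[0][0] = 2.2929

2.293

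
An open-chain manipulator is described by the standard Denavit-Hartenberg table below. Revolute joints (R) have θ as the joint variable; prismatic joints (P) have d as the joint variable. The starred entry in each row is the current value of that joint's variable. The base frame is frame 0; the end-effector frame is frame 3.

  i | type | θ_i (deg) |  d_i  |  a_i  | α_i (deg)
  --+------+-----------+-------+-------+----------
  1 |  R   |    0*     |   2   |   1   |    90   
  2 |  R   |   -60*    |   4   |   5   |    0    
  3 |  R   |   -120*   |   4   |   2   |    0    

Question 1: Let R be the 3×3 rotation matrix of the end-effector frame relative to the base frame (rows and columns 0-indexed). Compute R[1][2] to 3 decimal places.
-1.000

End-effector z-axis (col 2 of R) = (0.0000,-1.0000,0.0000)
R[1][2] = -1.0000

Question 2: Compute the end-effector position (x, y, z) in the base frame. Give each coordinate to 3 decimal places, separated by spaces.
1.500 -8.000 -2.330

after link 1: o_1 = (1.0000, 0.0000, 2.0000)
after link 2: o_2 = (3.5000, -4.0000, -2.3301)
after link 3: o_3 = (1.5000, -8.0000, -2.3301)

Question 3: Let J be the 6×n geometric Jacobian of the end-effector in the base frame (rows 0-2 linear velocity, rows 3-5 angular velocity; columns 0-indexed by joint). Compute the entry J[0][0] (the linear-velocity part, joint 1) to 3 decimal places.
axis z_0 = ẑ; lever o_n−o_0 = (1.5000,-8.0000,-2.3301)
cross product → J_v[:, 0] = (8.0000,1.5000,-0.0000)
J_ω[:, 0] = z_0
entry J[0][0] = 8.0000

8.000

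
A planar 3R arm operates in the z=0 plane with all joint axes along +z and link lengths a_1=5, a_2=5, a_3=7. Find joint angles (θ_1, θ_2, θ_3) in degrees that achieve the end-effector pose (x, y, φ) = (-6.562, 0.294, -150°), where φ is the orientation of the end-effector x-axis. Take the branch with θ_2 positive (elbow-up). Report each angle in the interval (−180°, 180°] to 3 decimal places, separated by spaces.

wrist centre = target − a_3·(cos φ, sin φ) = (-0.4998, 3.7940)
cos θ_2 = (14.6443−5²−5²)/(2·5·5) = -0.7071; θ_2 = 135.0007° (elbow-up)
β = atan2(3.7940,-0.4998) = 97.5049°; ψ = atan2(3.5355,1.4644) = 67.5003°
θ_1 = β − ψ = 30.0046°
θ_3 = φ − θ_1 − θ_2 = 44.9947° (wrapped to (-180°,180°])

30.005 135.001 44.995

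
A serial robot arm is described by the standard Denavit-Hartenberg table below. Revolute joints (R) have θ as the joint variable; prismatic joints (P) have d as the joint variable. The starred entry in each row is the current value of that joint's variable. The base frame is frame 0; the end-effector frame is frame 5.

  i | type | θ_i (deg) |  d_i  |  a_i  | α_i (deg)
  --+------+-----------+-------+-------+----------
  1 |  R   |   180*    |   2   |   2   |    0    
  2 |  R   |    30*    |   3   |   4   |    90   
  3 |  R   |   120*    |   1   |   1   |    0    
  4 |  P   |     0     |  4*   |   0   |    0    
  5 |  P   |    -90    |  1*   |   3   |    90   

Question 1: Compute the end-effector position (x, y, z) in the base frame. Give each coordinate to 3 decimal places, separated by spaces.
after link 1: o_1 = (-2.0000, 0.0000, 2.0000)
after link 2: o_2 = (-5.4641, -2.0000, 5.0000)
after link 3: o_3 = (-5.5311, -0.8840, 5.8660)
after link 4: o_4 = (-7.5311, 2.5801, 5.8660)
after link 5: o_5 = (-10.2811, 2.1471, 7.3660)

-10.281 2.147 7.366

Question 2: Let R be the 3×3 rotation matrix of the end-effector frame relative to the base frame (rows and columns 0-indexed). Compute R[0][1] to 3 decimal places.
-0.500

End-effector y-axis (col 1 of R) = (-0.5000,0.8660,0.0000)
R[0][1] = -0.5000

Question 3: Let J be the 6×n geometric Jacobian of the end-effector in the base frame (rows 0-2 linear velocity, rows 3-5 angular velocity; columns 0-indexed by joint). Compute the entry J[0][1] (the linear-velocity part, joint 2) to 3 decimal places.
-2.147

axis z_1 = (0.0000,0.0000,1.0000); lever o_n−o_1 = (-8.2811,2.1471,5.3660)
cross product → J_v[:, 1] = (-2.1471,-8.2811,0.0000)
J_ω[:, 1] = z_1
entry J[0][1] = -2.1471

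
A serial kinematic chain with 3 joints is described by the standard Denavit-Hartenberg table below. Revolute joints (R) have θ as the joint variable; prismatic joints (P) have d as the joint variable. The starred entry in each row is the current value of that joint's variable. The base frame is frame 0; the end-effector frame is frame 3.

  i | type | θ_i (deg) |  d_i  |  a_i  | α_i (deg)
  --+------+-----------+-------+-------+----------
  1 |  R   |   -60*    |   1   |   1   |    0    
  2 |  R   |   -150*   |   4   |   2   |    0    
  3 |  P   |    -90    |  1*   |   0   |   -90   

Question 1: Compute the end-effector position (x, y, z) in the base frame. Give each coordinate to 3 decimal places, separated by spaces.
-1.232 0.134 6.000

after link 1: o_1 = (0.5000, -0.8660, 1.0000)
after link 2: o_2 = (-1.2321, 0.1340, 5.0000)
after link 3: o_3 = (-1.2321, 0.1340, 6.0000)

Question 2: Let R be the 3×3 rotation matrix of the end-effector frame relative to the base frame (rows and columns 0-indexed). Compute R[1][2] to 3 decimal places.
End-effector z-axis (col 2 of R) = (-0.8660,0.5000,0.0000)
R[1][2] = 0.5000

0.500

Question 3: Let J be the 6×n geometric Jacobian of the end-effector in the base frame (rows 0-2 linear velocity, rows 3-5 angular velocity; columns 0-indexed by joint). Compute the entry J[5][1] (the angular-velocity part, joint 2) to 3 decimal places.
1.000

axis z_1 = (0.0000,0.0000,1.0000); lever o_n−o_1 = (-1.7321,1.0000,5.0000)
cross product → J_v[:, 1] = (-1.0000,-1.7321,0.0000)
J_ω[:, 1] = z_1
entry J[5][1] = 1.0000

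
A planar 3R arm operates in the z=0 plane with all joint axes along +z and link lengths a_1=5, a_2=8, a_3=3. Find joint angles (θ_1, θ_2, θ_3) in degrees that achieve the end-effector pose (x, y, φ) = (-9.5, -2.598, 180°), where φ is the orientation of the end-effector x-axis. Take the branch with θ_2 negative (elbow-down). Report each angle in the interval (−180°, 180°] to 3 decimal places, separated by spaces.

wrist centre = target − a_3·(cos φ, sin φ) = (-6.5000, -2.5980)
cos θ_2 = (48.9996−5²−8²)/(2·5·8) = -0.5000; θ_2 = -120.0003° (elbow-down)
β = atan2(-2.5980,-6.5000) = -158.2138°; ψ = atan2(-6.9282,1.0000) = -81.7871°
θ_1 = β − ψ = -76.4267°
θ_3 = φ − θ_1 − θ_2 = 16.4270° (wrapped to (-180°,180°])

-76.427 -120.000 16.427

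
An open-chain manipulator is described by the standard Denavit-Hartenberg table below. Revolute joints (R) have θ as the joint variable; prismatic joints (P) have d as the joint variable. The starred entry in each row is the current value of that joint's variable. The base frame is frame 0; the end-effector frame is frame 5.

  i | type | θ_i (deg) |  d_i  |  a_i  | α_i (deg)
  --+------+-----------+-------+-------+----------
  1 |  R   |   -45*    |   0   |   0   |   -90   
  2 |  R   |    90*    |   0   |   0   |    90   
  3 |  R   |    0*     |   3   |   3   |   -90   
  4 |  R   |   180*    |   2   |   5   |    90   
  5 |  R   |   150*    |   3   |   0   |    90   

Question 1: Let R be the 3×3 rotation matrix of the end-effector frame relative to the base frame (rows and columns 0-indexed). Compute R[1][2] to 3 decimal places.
0.612

End-effector z-axis (col 2 of R) = (0.6124,0.6124,0.5000)
R[1][2] = 0.6124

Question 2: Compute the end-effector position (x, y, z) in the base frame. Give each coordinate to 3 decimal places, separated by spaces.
1.414 1.414 2.000

after link 1: o_1 = (0.0000, 0.0000, 0.0000)
after link 2: o_2 = (0.0000, 0.0000, 0.0000)
after link 3: o_3 = (2.1213, -2.1213, -3.0000)
after link 4: o_4 = (3.5355, -0.7071, 2.0000)
after link 5: o_5 = (1.4142, 1.4142, 2.0000)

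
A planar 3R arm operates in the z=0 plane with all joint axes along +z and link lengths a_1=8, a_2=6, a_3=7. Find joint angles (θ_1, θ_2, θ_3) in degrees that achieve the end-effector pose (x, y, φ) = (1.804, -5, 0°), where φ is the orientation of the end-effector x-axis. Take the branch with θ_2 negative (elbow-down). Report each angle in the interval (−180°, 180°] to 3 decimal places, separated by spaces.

-89.999 -120.001 -150.000

wrist centre = target − a_3·(cos φ, sin φ) = (-5.1960, -5.0000)
cos θ_2 = (51.9984−8²−6²)/(2·8·6) = -0.5000; θ_2 = -120.0011° (elbow-down)
β = atan2(-5.0000,-5.1960) = -136.1013°; ψ = atan2(-5.1961,4.9999) = -46.1024°
θ_1 = β − ψ = -89.9989°
θ_3 = φ − θ_1 − θ_2 = -150.0000° (wrapped to (-180°,180°])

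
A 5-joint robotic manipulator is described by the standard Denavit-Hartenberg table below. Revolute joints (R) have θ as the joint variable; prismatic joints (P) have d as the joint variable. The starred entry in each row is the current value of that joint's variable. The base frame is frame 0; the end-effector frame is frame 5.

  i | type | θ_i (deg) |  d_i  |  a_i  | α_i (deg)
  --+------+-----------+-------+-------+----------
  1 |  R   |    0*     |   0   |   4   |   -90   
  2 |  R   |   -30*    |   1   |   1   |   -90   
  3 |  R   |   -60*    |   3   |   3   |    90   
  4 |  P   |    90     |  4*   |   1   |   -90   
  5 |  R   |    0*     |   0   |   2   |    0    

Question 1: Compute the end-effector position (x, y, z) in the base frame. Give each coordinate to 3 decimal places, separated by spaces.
after link 1: o_1 = (4.0000, 0.0000, 0.0000)
after link 2: o_2 = (4.8660, 1.0000, 0.5000)
after link 3: o_3 = (7.6651, 3.5981, -1.3481)
after link 4: o_4 = (5.1651, 5.5981, -3.9462)
after link 5: o_5 = (6.1651, 5.5981, -5.6782)

6.165 5.598 -5.678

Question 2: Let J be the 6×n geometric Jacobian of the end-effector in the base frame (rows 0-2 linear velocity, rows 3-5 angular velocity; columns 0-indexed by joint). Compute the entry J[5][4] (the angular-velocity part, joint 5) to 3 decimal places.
-0.250

axis z_4 = (-0.4330,-0.8660,-0.2500); lever o_n−o_4 = (1.0000,0.0000,-1.7321)
cross product → J_v[:, 4] = (1.5000,-1.0000,0.8660)
J_ω[:, 4] = z_4
entry J[5][4] = -0.2500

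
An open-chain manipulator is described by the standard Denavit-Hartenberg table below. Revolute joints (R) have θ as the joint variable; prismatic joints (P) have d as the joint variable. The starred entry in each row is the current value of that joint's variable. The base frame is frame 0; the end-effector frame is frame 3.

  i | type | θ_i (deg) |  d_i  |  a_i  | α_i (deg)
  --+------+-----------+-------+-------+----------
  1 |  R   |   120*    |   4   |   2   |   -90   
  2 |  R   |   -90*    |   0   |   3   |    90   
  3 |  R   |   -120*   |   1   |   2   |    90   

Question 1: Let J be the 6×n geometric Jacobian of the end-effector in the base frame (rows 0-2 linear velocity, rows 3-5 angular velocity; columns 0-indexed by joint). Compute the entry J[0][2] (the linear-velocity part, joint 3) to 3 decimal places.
0.866

axis z_2 = (0.5000,-0.8660,0.0000); lever o_n−o_2 = (2.0000,-0.0000,-1.0000)
cross product → J_v[:, 2] = (0.8660,0.5000,1.7321)
J_ω[:, 2] = z_2
entry J[0][2] = 0.8660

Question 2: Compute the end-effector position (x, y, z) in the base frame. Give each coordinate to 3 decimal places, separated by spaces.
1.000 1.732 6.000

after link 1: o_1 = (-1.0000, 1.7321, 4.0000)
after link 2: o_2 = (-1.0000, 1.7321, 7.0000)
after link 3: o_3 = (1.0000, 1.7321, 6.0000)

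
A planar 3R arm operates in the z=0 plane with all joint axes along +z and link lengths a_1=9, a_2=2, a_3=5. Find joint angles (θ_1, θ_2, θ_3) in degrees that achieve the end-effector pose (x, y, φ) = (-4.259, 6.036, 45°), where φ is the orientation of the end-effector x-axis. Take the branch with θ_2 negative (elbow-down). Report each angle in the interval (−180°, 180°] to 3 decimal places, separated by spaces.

wrist centre = target − a_3·(cos φ, sin φ) = (-7.7945, 2.5005)
cos θ_2 = (67.0071−9²−2²)/(2·9·2) = -0.4998; θ_2 = -119.9870° (elbow-down)
β = atan2(2.5005,-7.7945) = 162.2139°; ψ = atan2(-1.7323,8.0004) = -12.2173°
θ_1 = β − ψ = 174.4312°
θ_3 = φ − θ_1 − θ_2 = -9.4442° (wrapped to (-180°,180°])

174.431 -119.987 -9.444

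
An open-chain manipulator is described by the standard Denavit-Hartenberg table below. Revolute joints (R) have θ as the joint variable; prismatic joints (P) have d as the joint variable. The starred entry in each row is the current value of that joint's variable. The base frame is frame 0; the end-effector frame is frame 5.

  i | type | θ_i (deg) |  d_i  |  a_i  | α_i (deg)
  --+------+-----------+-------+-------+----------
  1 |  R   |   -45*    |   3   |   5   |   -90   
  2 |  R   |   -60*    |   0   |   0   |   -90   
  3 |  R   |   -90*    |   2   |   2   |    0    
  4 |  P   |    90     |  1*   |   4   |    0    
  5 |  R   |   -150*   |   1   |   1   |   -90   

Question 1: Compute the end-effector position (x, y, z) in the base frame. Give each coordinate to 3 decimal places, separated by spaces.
8.861 -5.325 3.714

after link 1: o_1 = (3.5355, -3.5355, 3.0000)
after link 2: o_2 = (3.5355, -3.5355, 3.0000)
after link 3: o_3 = (6.1745, -3.3461, 2.0000)
after link 4: o_4 = (8.2011, -5.3727, 4.9641)
after link 5: o_5 = (8.8608, -5.3253, 3.7141)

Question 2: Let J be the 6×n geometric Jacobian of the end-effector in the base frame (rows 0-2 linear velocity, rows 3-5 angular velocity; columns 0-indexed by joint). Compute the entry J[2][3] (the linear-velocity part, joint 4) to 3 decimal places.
-0.500

prismatic axis z_3 = (0.6124,-0.6124,-0.5000)
J_v[:, 3] = z_3; J_ω[:, 3] = (0,0,0)
entry J[2][3] = -0.5000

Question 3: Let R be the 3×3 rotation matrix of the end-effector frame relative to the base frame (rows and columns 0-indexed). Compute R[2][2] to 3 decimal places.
End-effector z-axis (col 2 of R) = (0.7891,0.4356,0.4330)
R[2][2] = 0.4330

0.433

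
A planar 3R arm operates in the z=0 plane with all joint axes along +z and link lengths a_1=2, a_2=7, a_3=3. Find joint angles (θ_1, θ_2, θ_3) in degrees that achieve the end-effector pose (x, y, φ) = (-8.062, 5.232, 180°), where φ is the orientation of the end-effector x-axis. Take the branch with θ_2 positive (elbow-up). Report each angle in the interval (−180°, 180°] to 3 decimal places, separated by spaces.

59.995 90.005 30.000

wrist centre = target − a_3·(cos φ, sin φ) = (-5.0620, 5.2320)
cos θ_2 = (52.9977−2²−7²)/(2·2·7) = -0.0001; θ_2 = 90.0048° (elbow-up)
β = atan2(5.2320,-5.0620) = 134.0539°; ψ = atan2(7.0000,1.9994) = 74.0590°
θ_1 = β − ψ = 59.9949°
θ_3 = φ − θ_1 − θ_2 = 30.0004° (wrapped to (-180°,180°])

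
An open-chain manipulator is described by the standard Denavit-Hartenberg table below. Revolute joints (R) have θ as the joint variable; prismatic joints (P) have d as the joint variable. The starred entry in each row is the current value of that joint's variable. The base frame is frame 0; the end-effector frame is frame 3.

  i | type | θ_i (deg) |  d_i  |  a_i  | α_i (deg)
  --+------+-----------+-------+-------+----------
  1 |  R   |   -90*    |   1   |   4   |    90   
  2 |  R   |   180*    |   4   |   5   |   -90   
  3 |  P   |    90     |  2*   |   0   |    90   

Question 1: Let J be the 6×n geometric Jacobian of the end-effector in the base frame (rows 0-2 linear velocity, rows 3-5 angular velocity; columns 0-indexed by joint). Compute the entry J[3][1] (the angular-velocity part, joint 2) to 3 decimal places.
-1.000

axis z_1 = (-1.0000,-0.0000,0.0000); lever o_n−o_1 = (-4.0000,5.0000,-2.0000)
cross product → J_v[:, 1] = (-0.0000,-2.0000,-5.0000)
J_ω[:, 1] = z_1
entry J[3][1] = -1.0000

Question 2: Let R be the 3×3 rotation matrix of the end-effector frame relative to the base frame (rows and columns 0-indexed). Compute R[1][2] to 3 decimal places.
1.000

End-effector z-axis (col 2 of R) = (-0.0000,1.0000,0.0000)
R[1][2] = 1.0000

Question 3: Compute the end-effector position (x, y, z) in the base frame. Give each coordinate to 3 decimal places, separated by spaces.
-4.000 1.000 -1.000

after link 1: o_1 = (0.0000, -4.0000, 1.0000)
after link 2: o_2 = (-4.0000, 1.0000, 1.0000)
after link 3: o_3 = (-4.0000, 1.0000, -1.0000)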